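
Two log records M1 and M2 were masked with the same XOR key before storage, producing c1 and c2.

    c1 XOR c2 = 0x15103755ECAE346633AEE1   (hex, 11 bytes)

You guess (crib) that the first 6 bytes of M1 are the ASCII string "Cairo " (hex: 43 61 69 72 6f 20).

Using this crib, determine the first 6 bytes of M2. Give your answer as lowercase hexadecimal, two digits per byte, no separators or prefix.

Since c1 ⊕ c2 = M1 ⊕ M2, XORing with the guessed M1 bytes yields the corresponding M2 bytes: M2 = (c1 ⊕ c2) ⊕ M1.
byte 0: 00010101 ⊕ 01000011 = 01010110
byte 1: 00010000 ⊕ 01100001 = 01110001
byte 2: 00110111 ⊕ 01101001 = 01011110
byte 3: 01010101 ⊕ 01110010 = 00100111
byte 4: 11101100 ⊕ 01101111 = 10000011
byte 5: 10101110 ⊕ 00100000 = 10001110

56715e27838e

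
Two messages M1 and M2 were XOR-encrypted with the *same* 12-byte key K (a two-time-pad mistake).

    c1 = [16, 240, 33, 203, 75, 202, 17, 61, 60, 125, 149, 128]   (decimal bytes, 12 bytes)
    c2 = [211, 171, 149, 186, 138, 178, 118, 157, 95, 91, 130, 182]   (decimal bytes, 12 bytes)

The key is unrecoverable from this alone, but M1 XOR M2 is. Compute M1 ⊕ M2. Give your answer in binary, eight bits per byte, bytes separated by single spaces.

11000011 01011011 10110100 01110001 11000001 01111000 01100111 10100000 01100011 00100110 00010111 00110110

c1 ⊕ c2 = (M1 ⊕ K) ⊕ (M2 ⊕ K) = M1 ⊕ M2 — the shared key cancels under XOR.
10 xor d3 = c3
f0 xor ab = 5b
21 xor 95 = b4
cb xor ba = 71
4b xor 8a = c1
ca xor b2 = 78
11 xor 76 = 67
3d xor 9d = a0
3c xor 5f = 63
7d xor 5b = 26
95 xor 82 = 17
80 xor b6 = 36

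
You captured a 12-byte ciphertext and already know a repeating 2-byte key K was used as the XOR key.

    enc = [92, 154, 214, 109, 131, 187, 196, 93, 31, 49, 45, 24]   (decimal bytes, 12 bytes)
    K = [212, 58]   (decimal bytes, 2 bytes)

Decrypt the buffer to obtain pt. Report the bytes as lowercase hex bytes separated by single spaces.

The 2-byte key repeats, so the effective keystream is d4 3a d4 3a d4 3a d4 3a d4 3a d4 3a.
byte 0: 5c XOR d4 = 88
byte 1: 9a XOR 3a = a0
byte 2: d6 XOR d4 = 02
byte 3: 6d XOR 3a = 57
byte 4: 83 XOR d4 = 57
byte 5: bb XOR 3a = 81
byte 6: c4 XOR d4 = 10
byte 7: 5d XOR 3a = 67
byte 8: 1f XOR d4 = cb
byte 9: 31 XOR 3a = 0b
byte 10: 2d XOR d4 = f9
byte 11: 18 XOR 3a = 22

88 a0 02 57 57 81 10 67 cb 0b f9 22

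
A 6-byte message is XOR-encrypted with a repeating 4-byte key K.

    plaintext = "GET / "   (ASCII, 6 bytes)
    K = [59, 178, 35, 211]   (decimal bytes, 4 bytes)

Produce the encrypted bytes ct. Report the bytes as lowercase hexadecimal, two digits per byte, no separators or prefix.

7cf777f31492

The 4-byte key repeats, so the effective keystream is 3b b2 23 d3 3b b2.
byte 0: 01000111 ^ 00111011 = 01111100
byte 1: 01000101 ^ 10110010 = 11110111
byte 2: 01010100 ^ 00100011 = 01110111
byte 3: 00100000 ^ 11010011 = 11110011
byte 4: 00101111 ^ 00111011 = 00010100
byte 5: 00100000 ^ 10110010 = 10010010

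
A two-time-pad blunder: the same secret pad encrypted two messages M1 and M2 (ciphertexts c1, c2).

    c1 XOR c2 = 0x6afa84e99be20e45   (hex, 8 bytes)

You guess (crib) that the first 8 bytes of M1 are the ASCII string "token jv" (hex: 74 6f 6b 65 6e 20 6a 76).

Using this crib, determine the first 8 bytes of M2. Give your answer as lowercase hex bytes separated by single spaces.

Since c1 ⊕ c2 = M1 ⊕ M2, XORing with the guessed M1 bytes yields the corresponding M2 bytes: M2 = (c1 ⊕ c2) ⊕ M1.
6a ^ 74 = 1e
fa ^ 6f = 95
84 ^ 6b = ef
e9 ^ 65 = 8c
9b ^ 6e = f5
e2 ^ 20 = c2
0e ^ 6a = 64
45 ^ 76 = 33

1e 95 ef 8c f5 c2 64 33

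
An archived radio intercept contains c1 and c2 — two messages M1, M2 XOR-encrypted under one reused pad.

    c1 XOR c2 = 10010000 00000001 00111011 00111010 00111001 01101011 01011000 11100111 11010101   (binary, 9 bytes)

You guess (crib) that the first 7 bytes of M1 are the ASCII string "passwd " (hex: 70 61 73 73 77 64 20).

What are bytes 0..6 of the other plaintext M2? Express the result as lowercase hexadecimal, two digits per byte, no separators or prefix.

Since c1 ⊕ c2 = M1 ⊕ M2, XORing with the guessed M1 bytes yields the corresponding M2 bytes: M2 = (c1 ⊕ c2) ⊕ M1.
90 ^ 70 = e0
01 ^ 61 = 60
3b ^ 73 = 48
3a ^ 73 = 49
39 ^ 77 = 4e
6b ^ 64 = 0f
58 ^ 20 = 78

e06048494e0f78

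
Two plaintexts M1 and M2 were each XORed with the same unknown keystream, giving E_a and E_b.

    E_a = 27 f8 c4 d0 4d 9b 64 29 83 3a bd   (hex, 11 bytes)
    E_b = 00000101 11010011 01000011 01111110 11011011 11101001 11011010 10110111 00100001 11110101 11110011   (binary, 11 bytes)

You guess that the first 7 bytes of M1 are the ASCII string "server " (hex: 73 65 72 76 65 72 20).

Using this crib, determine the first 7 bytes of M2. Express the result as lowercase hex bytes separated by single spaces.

First, E_a ⊕ E_b = (M1 ⊕ K) ⊕ (M2 ⊕ K) = M1 ⊕ M2, so the key drops out. Then M2 = (M1 ⊕ M2) ⊕ M1 over the first 7 bytes.
byte 0: (27 XOR 05) XOR 73 = 22 XOR 73 = 51
byte 1: (f8 XOR d3) XOR 65 = 2b XOR 65 = 4e
byte 2: (c4 XOR 43) XOR 72 = 87 XOR 72 = f5
byte 3: (d0 XOR 7e) XOR 76 = ae XOR 76 = d8
byte 4: (4d XOR db) XOR 65 = 96 XOR 65 = f3
byte 5: (9b XOR e9) XOR 72 = 72 XOR 72 = 00
byte 6: (64 XOR da) XOR 20 = be XOR 20 = 9e

51 4e f5 d8 f3 00 9e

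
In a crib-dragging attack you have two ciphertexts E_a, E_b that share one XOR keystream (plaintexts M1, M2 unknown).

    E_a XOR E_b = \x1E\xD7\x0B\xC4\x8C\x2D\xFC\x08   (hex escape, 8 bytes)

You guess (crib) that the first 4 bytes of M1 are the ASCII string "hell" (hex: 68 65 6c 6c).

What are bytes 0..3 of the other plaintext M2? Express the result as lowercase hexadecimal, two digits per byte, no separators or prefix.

Since E_a ⊕ E_b = M1 ⊕ M2, XORing with the guessed M1 bytes yields the corresponding M2 bytes: M2 = (E_a ⊕ E_b) ⊕ M1.
1e ^ 68 = 76
d7 ^ 65 = b2
0b ^ 6c = 67
c4 ^ 6c = a8

76b267a8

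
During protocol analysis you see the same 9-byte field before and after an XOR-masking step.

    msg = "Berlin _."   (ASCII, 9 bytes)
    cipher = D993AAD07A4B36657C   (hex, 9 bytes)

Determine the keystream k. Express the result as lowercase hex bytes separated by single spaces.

9b f6 d8 bc 13 25 16 3a 52

Since cipher = msg ⊕ k, XORing both sides with msg gives k = msg ⊕ cipher.
42 ^ d9 = 9b
65 ^ 93 = f6
72 ^ aa = d8
6c ^ d0 = bc
69 ^ 7a = 13
6e ^ 4b = 25
20 ^ 36 = 16
5f ^ 65 = 3a
2e ^ 7c = 52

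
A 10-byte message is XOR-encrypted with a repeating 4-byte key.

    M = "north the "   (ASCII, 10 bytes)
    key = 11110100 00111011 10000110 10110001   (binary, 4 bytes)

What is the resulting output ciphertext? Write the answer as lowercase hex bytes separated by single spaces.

9a 54 f4 c5 9c 1b f2 d9 91 1b

The 4-byte key repeats, so the effective keystream is f4 3b 86 b1 f4 3b 86 b1 f4 3b.
byte 0: 6e XOR f4 = 9a
byte 1: 6f XOR 3b = 54
byte 2: 72 XOR 86 = f4
byte 3: 74 XOR b1 = c5
byte 4: 68 XOR f4 = 9c
byte 5: 20 XOR 3b = 1b
byte 6: 74 XOR 86 = f2
byte 7: 68 XOR b1 = d9
byte 8: 65 XOR f4 = 91
byte 9: 20 XOR 3b = 1b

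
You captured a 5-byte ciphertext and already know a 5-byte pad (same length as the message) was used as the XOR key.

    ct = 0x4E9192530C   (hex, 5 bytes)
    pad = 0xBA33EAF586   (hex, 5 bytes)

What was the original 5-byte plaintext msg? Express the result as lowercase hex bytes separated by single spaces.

f4 a2 78 a6 8a

4e ⊕ ba = f4
91 ⊕ 33 = a2
92 ⊕ ea = 78
53 ⊕ f5 = a6
0c ⊕ 86 = 8a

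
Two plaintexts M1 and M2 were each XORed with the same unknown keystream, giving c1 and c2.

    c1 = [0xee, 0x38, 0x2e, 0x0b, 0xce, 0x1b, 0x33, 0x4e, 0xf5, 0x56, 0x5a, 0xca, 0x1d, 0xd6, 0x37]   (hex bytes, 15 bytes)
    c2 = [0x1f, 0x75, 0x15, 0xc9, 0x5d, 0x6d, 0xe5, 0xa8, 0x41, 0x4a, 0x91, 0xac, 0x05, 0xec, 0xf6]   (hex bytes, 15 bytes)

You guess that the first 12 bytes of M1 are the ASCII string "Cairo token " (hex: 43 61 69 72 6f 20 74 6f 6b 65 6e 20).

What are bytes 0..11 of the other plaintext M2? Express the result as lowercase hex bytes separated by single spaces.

First, c1 ⊕ c2 = (M1 ⊕ K) ⊕ (M2 ⊕ K) = M1 ⊕ M2, so the key drops out. Then M2 = (M1 ⊕ M2) ⊕ M1 over the first 12 bytes.
byte 0: (ee XOR 1f) XOR 43 = f1 XOR 43 = b2
byte 1: (38 XOR 75) XOR 61 = 4d XOR 61 = 2c
byte 2: (2e XOR 15) XOR 69 = 3b XOR 69 = 52
byte 3: (0b XOR c9) XOR 72 = c2 XOR 72 = b0
byte 4: (ce XOR 5d) XOR 6f = 93 XOR 6f = fc
byte 5: (1b XOR 6d) XOR 20 = 76 XOR 20 = 56
byte 6: (33 XOR e5) XOR 74 = d6 XOR 74 = a2
byte 7: (4e XOR a8) XOR 6f = e6 XOR 6f = 89
byte 8: (f5 XOR 41) XOR 6b = b4 XOR 6b = df
byte 9: (56 XOR 4a) XOR 65 = 1c XOR 65 = 79
byte 10: (5a XOR 91) XOR 6e = cb XOR 6e = a5
byte 11: (ca XOR ac) XOR 20 = 66 XOR 20 = 46

b2 2c 52 b0 fc 56 a2 89 df 79 a5 46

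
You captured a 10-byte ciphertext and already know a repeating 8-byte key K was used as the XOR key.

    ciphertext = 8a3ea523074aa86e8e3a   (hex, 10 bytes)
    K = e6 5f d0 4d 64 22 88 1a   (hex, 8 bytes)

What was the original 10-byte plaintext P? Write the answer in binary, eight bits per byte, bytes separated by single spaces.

The 8-byte key repeats, so the effective keystream is e6 5f d0 4d 64 22 88 1a e6 5f.
byte 0: 8a ^ e6 = 6c
byte 1: 3e ^ 5f = 61
byte 2: a5 ^ d0 = 75
byte 3: 23 ^ 4d = 6e
byte 4: 07 ^ 64 = 63
byte 5: 4a ^ 22 = 68
byte 6: a8 ^ 88 = 20
byte 7: 6e ^ 1a = 74
byte 8: 8e ^ e6 = 68
byte 9: 3a ^ 5f = 65

01101100 01100001 01110101 01101110 01100011 01101000 00100000 01110100 01101000 01100101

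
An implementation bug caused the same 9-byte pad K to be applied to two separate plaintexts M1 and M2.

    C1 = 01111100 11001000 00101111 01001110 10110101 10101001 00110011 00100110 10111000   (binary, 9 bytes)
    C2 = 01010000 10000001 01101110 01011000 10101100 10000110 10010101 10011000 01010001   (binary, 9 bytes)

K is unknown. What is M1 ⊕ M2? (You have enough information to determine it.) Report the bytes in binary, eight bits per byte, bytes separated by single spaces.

C1 ⊕ C2 = (M1 ⊕ K) ⊕ (M2 ⊕ K) = M1 ⊕ M2 — the shared key cancels under XOR.
byte 0: 01111100 XOR 01010000 = 00101100
byte 1: 11001000 XOR 10000001 = 01001001
byte 2: 00101111 XOR 01101110 = 01000001
byte 3: 01001110 XOR 01011000 = 00010110
byte 4: 10110101 XOR 10101100 = 00011001
byte 5: 10101001 XOR 10000110 = 00101111
byte 6: 00110011 XOR 10010101 = 10100110
byte 7: 00100110 XOR 10011000 = 10111110
byte 8: 10111000 XOR 01010001 = 11101001

00101100 01001001 01000001 00010110 00011001 00101111 10100110 10111110 11101001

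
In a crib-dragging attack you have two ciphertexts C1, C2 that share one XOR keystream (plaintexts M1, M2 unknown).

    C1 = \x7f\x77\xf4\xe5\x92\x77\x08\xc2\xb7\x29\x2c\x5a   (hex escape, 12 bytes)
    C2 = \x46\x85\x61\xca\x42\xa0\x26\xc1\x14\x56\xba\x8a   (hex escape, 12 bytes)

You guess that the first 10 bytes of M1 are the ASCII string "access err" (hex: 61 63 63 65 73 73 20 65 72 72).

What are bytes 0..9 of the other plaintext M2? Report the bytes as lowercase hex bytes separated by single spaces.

58 91 f6 4a a3 a4 0e 66 d1 0d

First, C1 ⊕ C2 = (M1 ⊕ K) ⊕ (M2 ⊕ K) = M1 ⊕ M2, so the key drops out. Then M2 = (M1 ⊕ M2) ⊕ M1 over the first 10 bytes.
byte 0: (7f xor 46) xor 61 = 39 xor 61 = 58
byte 1: (77 xor 85) xor 63 = f2 xor 63 = 91
byte 2: (f4 xor 61) xor 63 = 95 xor 63 = f6
byte 3: (e5 xor ca) xor 65 = 2f xor 65 = 4a
byte 4: (92 xor 42) xor 73 = d0 xor 73 = a3
byte 5: (77 xor a0) xor 73 = d7 xor 73 = a4
byte 6: (08 xor 26) xor 20 = 2e xor 20 = 0e
byte 7: (c2 xor c1) xor 65 = 03 xor 65 = 66
byte 8: (b7 xor 14) xor 72 = a3 xor 72 = d1
byte 9: (29 xor 56) xor 72 = 7f xor 72 = 0d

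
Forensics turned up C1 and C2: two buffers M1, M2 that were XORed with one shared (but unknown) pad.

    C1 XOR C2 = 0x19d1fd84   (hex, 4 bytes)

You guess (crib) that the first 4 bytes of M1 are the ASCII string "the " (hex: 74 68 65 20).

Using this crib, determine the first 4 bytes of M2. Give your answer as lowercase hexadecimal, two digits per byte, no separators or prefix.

6db998a4

Since C1 ⊕ C2 = M1 ⊕ M2, XORing with the guessed M1 bytes yields the corresponding M2 bytes: M2 = (C1 ⊕ C2) ⊕ M1.
byte 0:  25 ^ 116 = 109
byte 1: 209 ^ 104 = 185
byte 2: 253 ^ 101 = 152
byte 3: 132 ^  32 = 164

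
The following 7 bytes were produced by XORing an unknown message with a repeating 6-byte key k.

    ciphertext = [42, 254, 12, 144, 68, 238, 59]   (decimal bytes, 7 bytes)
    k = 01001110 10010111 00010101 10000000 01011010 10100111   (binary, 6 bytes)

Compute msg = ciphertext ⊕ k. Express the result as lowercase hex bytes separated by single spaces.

64 69 19 10 1e 49 75

The 6-byte key repeats, so the effective keystream is 4e 97 15 80 5a a7 4e.
byte 0: 2a XOR 4e = 64
byte 1: fe XOR 97 = 69
byte 2: 0c XOR 15 = 19
byte 3: 90 XOR 80 = 10
byte 4: 44 XOR 5a = 1e
byte 5: ee XOR a7 = 49
byte 6: 3b XOR 4e = 75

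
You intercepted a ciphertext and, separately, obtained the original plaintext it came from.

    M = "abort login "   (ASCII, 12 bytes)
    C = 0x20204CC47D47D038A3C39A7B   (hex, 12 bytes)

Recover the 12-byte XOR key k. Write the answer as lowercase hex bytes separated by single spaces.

Since C = M ⊕ k, XORing both sides with M gives k = M ⊕ C.
byte 0:  97 XOR  32 =  65
byte 1:  98 XOR  32 =  66
byte 2: 111 XOR  76 =  35
byte 3: 114 XOR 196 = 182
byte 4: 116 XOR 125 =   9
byte 5:  32 XOR  71 = 103
byte 6: 108 XOR 208 = 188
byte 7: 111 XOR  56 =  87
byte 8: 103 XOR 163 = 196
byte 9: 105 XOR 195 = 170
byte 10: 110 XOR 154 = 244
byte 11:  32 XOR 123 =  91

41 42 23 b6 09 67 bc 57 c4 aa f4 5b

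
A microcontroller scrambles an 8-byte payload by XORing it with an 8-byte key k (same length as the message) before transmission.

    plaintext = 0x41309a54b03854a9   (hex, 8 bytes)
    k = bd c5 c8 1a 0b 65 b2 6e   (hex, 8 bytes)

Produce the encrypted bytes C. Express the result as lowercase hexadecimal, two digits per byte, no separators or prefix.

fcf5524ebb5de6c7

byte 0: 41 XOR bd = fc
byte 1: 30 XOR c5 = f5
byte 2: 9a XOR c8 = 52
byte 3: 54 XOR 1a = 4e
byte 4: b0 XOR 0b = bb
byte 5: 38 XOR 65 = 5d
byte 6: 54 XOR b2 = e6
byte 7: a9 XOR 6e = c7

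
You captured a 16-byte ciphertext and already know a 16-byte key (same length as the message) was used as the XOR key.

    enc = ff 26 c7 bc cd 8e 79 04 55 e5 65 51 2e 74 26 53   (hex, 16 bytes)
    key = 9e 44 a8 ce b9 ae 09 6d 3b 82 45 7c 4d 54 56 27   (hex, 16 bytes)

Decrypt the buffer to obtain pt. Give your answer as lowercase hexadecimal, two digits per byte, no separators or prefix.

61626f72742070696e67202d63207074

byte 0: ff XOR 9e = 61
byte 1: 26 XOR 44 = 62
byte 2: c7 XOR a8 = 6f
byte 3: bc XOR ce = 72
byte 4: cd XOR b9 = 74
byte 5: 8e XOR ae = 20
byte 6: 79 XOR 09 = 70
byte 7: 04 XOR 6d = 69
byte 8: 55 XOR 3b = 6e
byte 9: e5 XOR 82 = 67
byte 10: 65 XOR 45 = 20
byte 11: 51 XOR 7c = 2d
byte 12: 2e XOR 4d = 63
byte 13: 74 XOR 54 = 20
byte 14: 26 XOR 56 = 70
byte 15: 53 XOR 27 = 74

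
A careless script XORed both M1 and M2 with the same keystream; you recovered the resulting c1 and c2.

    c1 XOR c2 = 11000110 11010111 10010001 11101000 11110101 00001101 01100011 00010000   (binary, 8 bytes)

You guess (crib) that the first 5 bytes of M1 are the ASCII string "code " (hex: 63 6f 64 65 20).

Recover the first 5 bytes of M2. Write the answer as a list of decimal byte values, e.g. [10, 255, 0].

Since c1 ⊕ c2 = M1 ⊕ M2, XORing with the guessed M1 bytes yields the corresponding M2 bytes: M2 = (c1 ⊕ c2) ⊕ M1.
11000110 ^ 01100011 = 10100101
11010111 ^ 01101111 = 10111000
10010001 ^ 01100100 = 11110101
11101000 ^ 01100101 = 10001101
11110101 ^ 00100000 = 11010101

[165, 184, 245, 141, 213]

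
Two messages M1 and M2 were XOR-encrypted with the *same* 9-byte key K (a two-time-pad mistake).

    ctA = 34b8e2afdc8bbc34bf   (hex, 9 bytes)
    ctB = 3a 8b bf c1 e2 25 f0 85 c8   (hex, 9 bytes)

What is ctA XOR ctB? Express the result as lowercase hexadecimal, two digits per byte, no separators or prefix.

0e335d6e3eae4cb177

ctA ⊕ ctB = (M1 ⊕ K) ⊕ (M2 ⊕ K) = M1 ⊕ M2 — the shared key cancels under XOR.
34 ⊕ 3a = 0e
b8 ⊕ 8b = 33
e2 ⊕ bf = 5d
af ⊕ c1 = 6e
dc ⊕ e2 = 3e
8b ⊕ 25 = ae
bc ⊕ f0 = 4c
34 ⊕ 85 = b1
bf ⊕ c8 = 77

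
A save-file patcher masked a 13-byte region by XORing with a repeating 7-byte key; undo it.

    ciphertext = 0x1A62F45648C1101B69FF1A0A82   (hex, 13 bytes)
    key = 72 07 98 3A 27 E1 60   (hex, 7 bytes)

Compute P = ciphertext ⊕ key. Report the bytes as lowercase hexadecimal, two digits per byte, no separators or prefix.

68656c6c6f2070696e67202d63

The 7-byte key repeats, so the effective keystream is 72 07 98 3a 27 e1 60 72 07 98 3a 27 e1.
byte 0:  26 XOR 114 = 104
byte 1:  98 XOR   7 = 101
byte 2: 244 XOR 152 = 108
byte 3:  86 XOR  58 = 108
byte 4:  72 XOR  39 = 111
byte 5: 193 XOR 225 =  32
byte 6:  16 XOR  96 = 112
byte 7:  27 XOR 114 = 105
byte 8: 105 XOR   7 = 110
byte 9: 255 XOR 152 = 103
byte 10:  26 XOR  58 =  32
byte 11:  10 XOR  39 =  45
byte 12: 130 XOR 225 =  99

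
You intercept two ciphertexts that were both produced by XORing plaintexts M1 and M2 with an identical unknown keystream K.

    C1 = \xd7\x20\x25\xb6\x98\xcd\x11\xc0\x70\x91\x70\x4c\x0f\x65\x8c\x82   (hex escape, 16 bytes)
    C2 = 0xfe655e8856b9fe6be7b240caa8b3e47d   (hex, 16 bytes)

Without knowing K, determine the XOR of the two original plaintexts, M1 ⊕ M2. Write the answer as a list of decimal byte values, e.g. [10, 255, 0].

[41, 69, 123, 62, 206, 116, 239, 171, 151, 35, 48, 134, 167, 214, 104, 255]

C1 ⊕ C2 = (M1 ⊕ K) ⊕ (M2 ⊕ K) = M1 ⊕ M2 — the shared key cancels under XOR.
d7 xor fe = 29
20 xor 65 = 45
25 xor 5e = 7b
b6 xor 88 = 3e
98 xor 56 = ce
cd xor b9 = 74
11 xor fe = ef
c0 xor 6b = ab
70 xor e7 = 97
91 xor b2 = 23
70 xor 40 = 30
4c xor ca = 86
0f xor a8 = a7
65 xor b3 = d6
8c xor e4 = 68
82 xor 7d = ff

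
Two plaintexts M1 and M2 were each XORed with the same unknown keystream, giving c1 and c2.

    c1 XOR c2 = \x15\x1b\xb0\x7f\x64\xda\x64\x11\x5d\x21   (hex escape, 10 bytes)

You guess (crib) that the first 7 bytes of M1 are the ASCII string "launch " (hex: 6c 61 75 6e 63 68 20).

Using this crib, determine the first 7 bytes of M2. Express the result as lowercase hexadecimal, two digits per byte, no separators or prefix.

Since c1 ⊕ c2 = M1 ⊕ M2, XORing with the guessed M1 bytes yields the corresponding M2 bytes: M2 = (c1 ⊕ c2) ⊕ M1.
 21 ⊕ 108 = 121
 27 ⊕  97 = 122
176 ⊕ 117 = 197
127 ⊕ 110 =  17
100 ⊕  99 =   7
218 ⊕ 104 = 178
100 ⊕  32 =  68

797ac51107b244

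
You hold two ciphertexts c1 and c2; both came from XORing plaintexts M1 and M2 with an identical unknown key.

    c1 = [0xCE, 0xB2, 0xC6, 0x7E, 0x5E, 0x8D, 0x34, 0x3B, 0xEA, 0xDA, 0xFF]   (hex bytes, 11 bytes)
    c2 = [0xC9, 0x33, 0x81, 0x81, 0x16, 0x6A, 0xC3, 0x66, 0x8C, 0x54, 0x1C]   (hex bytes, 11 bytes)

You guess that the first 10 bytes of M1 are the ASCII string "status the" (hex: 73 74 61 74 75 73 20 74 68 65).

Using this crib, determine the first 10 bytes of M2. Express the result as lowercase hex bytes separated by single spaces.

74 f5 26 8b 3d 94 d7 29 0e eb

First, c1 ⊕ c2 = (M1 ⊕ K) ⊕ (M2 ⊕ K) = M1 ⊕ M2, so the key drops out. Then M2 = (M1 ⊕ M2) ⊕ M1 over the first 10 bytes.
byte 0: (ce xor c9) xor 73 = 07 xor 73 = 74
byte 1: (b2 xor 33) xor 74 = 81 xor 74 = f5
byte 2: (c6 xor 81) xor 61 = 47 xor 61 = 26
byte 3: (7e xor 81) xor 74 = ff xor 74 = 8b
byte 4: (5e xor 16) xor 75 = 48 xor 75 = 3d
byte 5: (8d xor 6a) xor 73 = e7 xor 73 = 94
byte 6: (34 xor c3) xor 20 = f7 xor 20 = d7
byte 7: (3b xor 66) xor 74 = 5d xor 74 = 29
byte 8: (ea xor 8c) xor 68 = 66 xor 68 = 0e
byte 9: (da xor 54) xor 65 = 8e xor 65 = eb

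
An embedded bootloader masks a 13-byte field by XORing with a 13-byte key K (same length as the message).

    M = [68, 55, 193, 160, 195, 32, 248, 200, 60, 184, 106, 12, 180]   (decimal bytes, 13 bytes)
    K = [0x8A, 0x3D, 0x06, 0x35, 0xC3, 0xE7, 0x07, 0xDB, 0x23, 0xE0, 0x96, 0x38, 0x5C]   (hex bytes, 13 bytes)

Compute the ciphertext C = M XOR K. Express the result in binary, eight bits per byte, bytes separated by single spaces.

XOR is its own inverse, so applying the key byte-wise gives the result directly.
44 ⊕ 8a = ce
37 ⊕ 3d = 0a
c1 ⊕ 06 = c7
a0 ⊕ 35 = 95
c3 ⊕ c3 = 00
20 ⊕ e7 = c7
f8 ⊕ 07 = ff
c8 ⊕ db = 13
3c ⊕ 23 = 1f
b8 ⊕ e0 = 58
6a ⊕ 96 = fc
0c ⊕ 38 = 34
b4 ⊕ 5c = e8

11001110 00001010 11000111 10010101 00000000 11000111 11111111 00010011 00011111 01011000 11111100 00110100 11101000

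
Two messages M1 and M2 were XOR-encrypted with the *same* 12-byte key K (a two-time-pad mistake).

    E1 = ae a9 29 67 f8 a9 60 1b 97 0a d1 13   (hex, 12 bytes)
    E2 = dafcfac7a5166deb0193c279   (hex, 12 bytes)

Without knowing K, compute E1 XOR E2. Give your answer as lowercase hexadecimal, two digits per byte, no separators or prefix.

E1 ⊕ E2 = (M1 ⊕ K) ⊕ (M2 ⊕ K) = M1 ⊕ M2 — the shared key cancels under XOR.
byte 0: ae ⊕ da = 74
byte 1: a9 ⊕ fc = 55
byte 2: 29 ⊕ fa = d3
byte 3: 67 ⊕ c7 = a0
byte 4: f8 ⊕ a5 = 5d
byte 5: a9 ⊕ 16 = bf
byte 6: 60 ⊕ 6d = 0d
byte 7: 1b ⊕ eb = f0
byte 8: 97 ⊕ 01 = 96
byte 9: 0a ⊕ 93 = 99
byte 10: d1 ⊕ c2 = 13
byte 11: 13 ⊕ 79 = 6a

7455d3a05dbf0df09699136a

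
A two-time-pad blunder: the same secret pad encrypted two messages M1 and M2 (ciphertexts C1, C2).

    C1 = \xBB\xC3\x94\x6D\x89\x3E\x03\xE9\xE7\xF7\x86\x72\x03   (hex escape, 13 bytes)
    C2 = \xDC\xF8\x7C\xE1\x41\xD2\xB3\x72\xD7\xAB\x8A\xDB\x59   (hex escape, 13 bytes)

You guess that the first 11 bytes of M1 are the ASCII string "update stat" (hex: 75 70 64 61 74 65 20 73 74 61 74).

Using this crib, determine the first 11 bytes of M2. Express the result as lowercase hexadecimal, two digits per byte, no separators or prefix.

First, C1 ⊕ C2 = (M1 ⊕ K) ⊕ (M2 ⊕ K) = M1 ⊕ M2, so the key drops out. Then M2 = (M1 ⊕ M2) ⊕ M1 over the first 11 bytes.
byte 0: (bb ^ dc) ^ 75 = 67 ^ 75 = 12
byte 1: (c3 ^ f8) ^ 70 = 3b ^ 70 = 4b
byte 2: (94 ^ 7c) ^ 64 = e8 ^ 64 = 8c
byte 3: (6d ^ e1) ^ 61 = 8c ^ 61 = ed
byte 4: (89 ^ 41) ^ 74 = c8 ^ 74 = bc
byte 5: (3e ^ d2) ^ 65 = ec ^ 65 = 89
byte 6: (03 ^ b3) ^ 20 = b0 ^ 20 = 90
byte 7: (e9 ^ 72) ^ 73 = 9b ^ 73 = e8
byte 8: (e7 ^ d7) ^ 74 = 30 ^ 74 = 44
byte 9: (f7 ^ ab) ^ 61 = 5c ^ 61 = 3d
byte 10: (86 ^ 8a) ^ 74 = 0c ^ 74 = 78

124b8cedbc8990e8443d78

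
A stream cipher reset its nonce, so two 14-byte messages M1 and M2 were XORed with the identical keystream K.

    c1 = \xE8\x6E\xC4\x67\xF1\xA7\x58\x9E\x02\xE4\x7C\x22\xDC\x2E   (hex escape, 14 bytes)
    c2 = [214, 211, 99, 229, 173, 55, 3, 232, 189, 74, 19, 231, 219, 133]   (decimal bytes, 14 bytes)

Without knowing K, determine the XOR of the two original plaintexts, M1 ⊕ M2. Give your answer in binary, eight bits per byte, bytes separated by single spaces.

00111110 10111101 10100111 10000010 01011100 10010000 01011011 01110110 10111111 10101110 01101111 11000101 00000111 10101011

c1 ⊕ c2 = (M1 ⊕ K) ⊕ (M2 ⊕ K) = M1 ⊕ M2 — the shared key cancels under XOR.
232 XOR 214 =  62
110 XOR 211 = 189
196 XOR  99 = 167
103 XOR 229 = 130
241 XOR 173 =  92
167 XOR  55 = 144
 88 XOR   3 =  91
158 XOR 232 = 118
  2 XOR 189 = 191
228 XOR  74 = 174
124 XOR  19 = 111
 34 XOR 231 = 197
220 XOR 219 =   7
 46 XOR 133 = 171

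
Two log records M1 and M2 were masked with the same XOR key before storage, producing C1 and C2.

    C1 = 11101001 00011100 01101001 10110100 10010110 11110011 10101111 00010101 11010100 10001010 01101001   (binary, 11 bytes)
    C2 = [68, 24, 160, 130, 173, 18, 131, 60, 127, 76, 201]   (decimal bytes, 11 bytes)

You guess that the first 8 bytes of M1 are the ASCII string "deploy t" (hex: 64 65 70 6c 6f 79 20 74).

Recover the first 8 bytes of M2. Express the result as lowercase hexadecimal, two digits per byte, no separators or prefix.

c961b95a54980c5d

First, C1 ⊕ C2 = (M1 ⊕ K) ⊕ (M2 ⊕ K) = M1 ⊕ M2, so the key drops out. Then M2 = (M1 ⊕ M2) ⊕ M1 over the first 8 bytes.
byte 0: (e9 ^ 44) ^ 64 = ad ^ 64 = c9
byte 1: (1c ^ 18) ^ 65 = 04 ^ 65 = 61
byte 2: (69 ^ a0) ^ 70 = c9 ^ 70 = b9
byte 3: (b4 ^ 82) ^ 6c = 36 ^ 6c = 5a
byte 4: (96 ^ ad) ^ 6f = 3b ^ 6f = 54
byte 5: (f3 ^ 12) ^ 79 = e1 ^ 79 = 98
byte 6: (af ^ 83) ^ 20 = 2c ^ 20 = 0c
byte 7: (15 ^ 3c) ^ 74 = 29 ^ 74 = 5d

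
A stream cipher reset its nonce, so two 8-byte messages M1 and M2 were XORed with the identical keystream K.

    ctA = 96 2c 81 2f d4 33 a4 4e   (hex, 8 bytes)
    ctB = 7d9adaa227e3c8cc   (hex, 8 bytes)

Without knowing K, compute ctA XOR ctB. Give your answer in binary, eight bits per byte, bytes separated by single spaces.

ctA ⊕ ctB = (M1 ⊕ K) ⊕ (M2 ⊕ K) = M1 ⊕ M2 — the shared key cancels under XOR.
96 ⊕ 7d = eb
2c ⊕ 9a = b6
81 ⊕ da = 5b
2f ⊕ a2 = 8d
d4 ⊕ 27 = f3
33 ⊕ e3 = d0
a4 ⊕ c8 = 6c
4e ⊕ cc = 82

11101011 10110110 01011011 10001101 11110011 11010000 01101100 10000010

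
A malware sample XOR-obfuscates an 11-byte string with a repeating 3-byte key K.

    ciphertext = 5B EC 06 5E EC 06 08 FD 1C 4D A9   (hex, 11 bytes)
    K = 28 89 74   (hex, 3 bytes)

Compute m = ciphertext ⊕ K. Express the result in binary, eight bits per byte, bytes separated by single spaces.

The 3-byte key repeats, so the effective keystream is 28 89 74 28 89 74 28 89 74 28 89.
byte 0: 5b xor 28 = 73
byte 1: ec xor 89 = 65
byte 2: 06 xor 74 = 72
byte 3: 5e xor 28 = 76
byte 4: ec xor 89 = 65
byte 5: 06 xor 74 = 72
byte 6: 08 xor 28 = 20
byte 7: fd xor 89 = 74
byte 8: 1c xor 74 = 68
byte 9: 4d xor 28 = 65
byte 10: a9 xor 89 = 20

01110011 01100101 01110010 01110110 01100101 01110010 00100000 01110100 01101000 01100101 00100000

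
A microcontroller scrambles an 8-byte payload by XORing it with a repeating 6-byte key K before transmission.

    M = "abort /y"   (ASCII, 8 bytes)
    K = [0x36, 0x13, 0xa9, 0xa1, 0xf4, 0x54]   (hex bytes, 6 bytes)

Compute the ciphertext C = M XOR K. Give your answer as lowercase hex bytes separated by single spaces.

The 6-byte key repeats, so the effective keystream is 36 13 a9 a1 f4 54 36 13.
byte 0:  97 ⊕  54 =  87
byte 1:  98 ⊕  19 = 113
byte 2: 111 ⊕ 169 = 198
byte 3: 114 ⊕ 161 = 211
byte 4: 116 ⊕ 244 = 128
byte 5:  32 ⊕  84 = 116
byte 6:  47 ⊕  54 =  25
byte 7: 121 ⊕  19 = 106

57 71 c6 d3 80 74 19 6a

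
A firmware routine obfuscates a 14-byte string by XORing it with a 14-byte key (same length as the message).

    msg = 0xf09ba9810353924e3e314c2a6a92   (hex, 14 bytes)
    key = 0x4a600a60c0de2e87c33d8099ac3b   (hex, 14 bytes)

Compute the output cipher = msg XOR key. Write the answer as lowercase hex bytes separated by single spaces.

XOR is its own inverse, so applying the key byte-wise gives the result directly.
11110000 XOR 01001010 = 10111010
10011011 XOR 01100000 = 11111011
10101001 XOR 00001010 = 10100011
10000001 XOR 01100000 = 11100001
00000011 XOR 11000000 = 11000011
01010011 XOR 11011110 = 10001101
10010010 XOR 00101110 = 10111100
01001110 XOR 10000111 = 11001001
00111110 XOR 11000011 = 11111101
00110001 XOR 00111101 = 00001100
01001100 XOR 10000000 = 11001100
00101010 XOR 10011001 = 10110011
01101010 XOR 10101100 = 11000110
10010010 XOR 00111011 = 10101001

ba fb a3 e1 c3 8d bc c9 fd 0c cc b3 c6 a9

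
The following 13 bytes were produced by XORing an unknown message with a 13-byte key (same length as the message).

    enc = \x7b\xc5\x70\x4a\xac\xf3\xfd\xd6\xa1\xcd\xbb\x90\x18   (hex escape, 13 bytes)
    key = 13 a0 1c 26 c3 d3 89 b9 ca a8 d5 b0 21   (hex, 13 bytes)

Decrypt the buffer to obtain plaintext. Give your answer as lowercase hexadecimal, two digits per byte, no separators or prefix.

7b XOR 13 = 68
c5 XOR a0 = 65
70 XOR 1c = 6c
4a XOR 26 = 6c
ac XOR c3 = 6f
f3 XOR d3 = 20
fd XOR 89 = 74
d6 XOR b9 = 6f
a1 XOR ca = 6b
cd XOR a8 = 65
bb XOR d5 = 6e
90 XOR b0 = 20
18 XOR 21 = 39

68656c6c6f20746f6b656e2039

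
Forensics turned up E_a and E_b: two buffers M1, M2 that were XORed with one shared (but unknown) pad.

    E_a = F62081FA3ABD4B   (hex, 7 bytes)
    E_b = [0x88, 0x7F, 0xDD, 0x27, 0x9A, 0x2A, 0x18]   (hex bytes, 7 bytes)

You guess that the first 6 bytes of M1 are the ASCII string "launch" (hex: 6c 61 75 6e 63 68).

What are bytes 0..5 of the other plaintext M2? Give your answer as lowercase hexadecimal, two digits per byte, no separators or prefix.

123e29b3c3ff

First, E_a ⊕ E_b = (M1 ⊕ K) ⊕ (M2 ⊕ K) = M1 ⊕ M2, so the key drops out. Then M2 = (M1 ⊕ M2) ⊕ M1 over the first 6 bytes.
byte 0: (f6 xor 88) xor 6c = 7e xor 6c = 12
byte 1: (20 xor 7f) xor 61 = 5f xor 61 = 3e
byte 2: (81 xor dd) xor 75 = 5c xor 75 = 29
byte 3: (fa xor 27) xor 6e = dd xor 6e = b3
byte 4: (3a xor 9a) xor 63 = a0 xor 63 = c3
byte 5: (bd xor 2a) xor 68 = 97 xor 68 = ff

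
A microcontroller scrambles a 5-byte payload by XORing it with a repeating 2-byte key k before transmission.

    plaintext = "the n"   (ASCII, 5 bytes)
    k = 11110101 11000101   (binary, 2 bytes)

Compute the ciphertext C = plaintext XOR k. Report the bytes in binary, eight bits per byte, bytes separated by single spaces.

The 2-byte key repeats, so the effective keystream is f5 c5 f5 c5 f5.
byte 0: 74 XOR f5 = 81
byte 1: 68 XOR c5 = ad
byte 2: 65 XOR f5 = 90
byte 3: 20 XOR c5 = e5
byte 4: 6e XOR f5 = 9b

10000001 10101101 10010000 11100101 10011011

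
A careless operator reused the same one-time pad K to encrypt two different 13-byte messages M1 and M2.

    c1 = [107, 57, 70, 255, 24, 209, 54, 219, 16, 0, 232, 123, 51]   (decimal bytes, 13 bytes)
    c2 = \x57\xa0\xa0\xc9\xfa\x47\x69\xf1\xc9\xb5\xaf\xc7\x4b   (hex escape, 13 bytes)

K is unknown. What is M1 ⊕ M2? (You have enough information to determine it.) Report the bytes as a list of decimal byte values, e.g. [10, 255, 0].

c1 ⊕ c2 = (M1 ⊕ K) ⊕ (M2 ⊕ K) = M1 ⊕ M2 — the shared key cancels under XOR.
byte 0: 6b ⊕ 57 = 3c
byte 1: 39 ⊕ a0 = 99
byte 2: 46 ⊕ a0 = e6
byte 3: ff ⊕ c9 = 36
byte 4: 18 ⊕ fa = e2
byte 5: d1 ⊕ 47 = 96
byte 6: 36 ⊕ 69 = 5f
byte 7: db ⊕ f1 = 2a
byte 8: 10 ⊕ c9 = d9
byte 9: 00 ⊕ b5 = b5
byte 10: e8 ⊕ af = 47
byte 11: 7b ⊕ c7 = bc
byte 12: 33 ⊕ 4b = 78

[60, 153, 230, 54, 226, 150, 95, 42, 217, 181, 71, 188, 120]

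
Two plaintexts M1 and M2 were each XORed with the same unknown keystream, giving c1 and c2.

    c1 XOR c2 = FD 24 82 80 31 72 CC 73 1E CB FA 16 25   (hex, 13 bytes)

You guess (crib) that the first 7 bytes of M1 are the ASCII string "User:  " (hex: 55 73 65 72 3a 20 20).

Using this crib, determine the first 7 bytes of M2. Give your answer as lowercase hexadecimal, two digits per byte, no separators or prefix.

a857e7f20b52ec

Since c1 ⊕ c2 = M1 ⊕ M2, XORing with the guessed M1 bytes yields the corresponding M2 bytes: M2 = (c1 ⊕ c2) ⊕ M1.
fd xor 55 = a8
24 xor 73 = 57
82 xor 65 = e7
80 xor 72 = f2
31 xor 3a = 0b
72 xor 20 = 52
cc xor 20 = ec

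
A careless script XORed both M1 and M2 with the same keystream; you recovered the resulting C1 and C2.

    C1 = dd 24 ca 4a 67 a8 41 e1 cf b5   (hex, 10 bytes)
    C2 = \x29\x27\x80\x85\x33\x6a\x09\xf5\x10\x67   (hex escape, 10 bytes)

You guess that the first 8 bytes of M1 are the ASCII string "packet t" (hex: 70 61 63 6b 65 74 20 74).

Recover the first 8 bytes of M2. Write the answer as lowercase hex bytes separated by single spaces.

84 62 29 a4 31 b6 68 60

First, C1 ⊕ C2 = (M1 ⊕ K) ⊕ (M2 ⊕ K) = M1 ⊕ M2, so the key drops out. Then M2 = (M1 ⊕ M2) ⊕ M1 over the first 8 bytes.
byte 0: (dd xor 29) xor 70 = f4 xor 70 = 84
byte 1: (24 xor 27) xor 61 = 03 xor 61 = 62
byte 2: (ca xor 80) xor 63 = 4a xor 63 = 29
byte 3: (4a xor 85) xor 6b = cf xor 6b = a4
byte 4: (67 xor 33) xor 65 = 54 xor 65 = 31
byte 5: (a8 xor 6a) xor 74 = c2 xor 74 = b6
byte 6: (41 xor 09) xor 20 = 48 xor 20 = 68
byte 7: (e1 xor f5) xor 74 = 14 xor 74 = 60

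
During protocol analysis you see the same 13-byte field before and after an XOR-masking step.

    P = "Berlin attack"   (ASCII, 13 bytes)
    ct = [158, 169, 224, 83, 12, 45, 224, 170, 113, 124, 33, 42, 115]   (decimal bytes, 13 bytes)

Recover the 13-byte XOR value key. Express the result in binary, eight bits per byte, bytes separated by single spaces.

11011100 11001100 10010010 00111111 01100101 01000011 11000000 11001011 00000101 00001000 01000000 01001001 00011000

Since ct = P ⊕ key, XORing both sides with P gives key = P ⊕ ct.
01000010 xor 10011110 = 11011100
01100101 xor 10101001 = 11001100
01110010 xor 11100000 = 10010010
01101100 xor 01010011 = 00111111
01101001 xor 00001100 = 01100101
01101110 xor 00101101 = 01000011
00100000 xor 11100000 = 11000000
01100001 xor 10101010 = 11001011
01110100 xor 01110001 = 00000101
01110100 xor 01111100 = 00001000
01100001 xor 00100001 = 01000000
01100011 xor 00101010 = 01001001
01101011 xor 01110011 = 00011000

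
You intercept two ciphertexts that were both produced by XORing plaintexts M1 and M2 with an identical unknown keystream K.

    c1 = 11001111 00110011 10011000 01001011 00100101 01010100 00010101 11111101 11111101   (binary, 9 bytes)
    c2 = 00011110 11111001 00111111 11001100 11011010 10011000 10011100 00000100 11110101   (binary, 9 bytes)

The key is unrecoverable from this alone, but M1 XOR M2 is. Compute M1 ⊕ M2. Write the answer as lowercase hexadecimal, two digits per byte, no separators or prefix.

c1 ⊕ c2 = (M1 ⊕ K) ⊕ (M2 ⊕ K) = M1 ⊕ M2 — the shared key cancels under XOR.
byte 0: cf XOR 1e = d1
byte 1: 33 XOR f9 = ca
byte 2: 98 XOR 3f = a7
byte 3: 4b XOR cc = 87
byte 4: 25 XOR da = ff
byte 5: 54 XOR 98 = cc
byte 6: 15 XOR 9c = 89
byte 7: fd XOR 04 = f9
byte 8: fd XOR f5 = 08

d1caa787ffcc89f908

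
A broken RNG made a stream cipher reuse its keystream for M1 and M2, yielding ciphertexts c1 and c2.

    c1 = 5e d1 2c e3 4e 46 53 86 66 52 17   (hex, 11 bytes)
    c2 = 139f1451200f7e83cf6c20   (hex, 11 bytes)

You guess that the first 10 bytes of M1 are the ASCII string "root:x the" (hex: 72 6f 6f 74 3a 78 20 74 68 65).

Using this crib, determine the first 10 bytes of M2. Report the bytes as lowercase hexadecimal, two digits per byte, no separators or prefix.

First, c1 ⊕ c2 = (M1 ⊕ K) ⊕ (M2 ⊕ K) = M1 ⊕ M2, so the key drops out. Then M2 = (M1 ⊕ M2) ⊕ M1 over the first 10 bytes.
byte 0: (5e xor 13) xor 72 = 4d xor 72 = 3f
byte 1: (d1 xor 9f) xor 6f = 4e xor 6f = 21
byte 2: (2c xor 14) xor 6f = 38 xor 6f = 57
byte 3: (e3 xor 51) xor 74 = b2 xor 74 = c6
byte 4: (4e xor 20) xor 3a = 6e xor 3a = 54
byte 5: (46 xor 0f) xor 78 = 49 xor 78 = 31
byte 6: (53 xor 7e) xor 20 = 2d xor 20 = 0d
byte 7: (86 xor 83) xor 74 = 05 xor 74 = 71
byte 8: (66 xor cf) xor 68 = a9 xor 68 = c1
byte 9: (52 xor 6c) xor 65 = 3e xor 65 = 5b

3f2157c654310d71c15b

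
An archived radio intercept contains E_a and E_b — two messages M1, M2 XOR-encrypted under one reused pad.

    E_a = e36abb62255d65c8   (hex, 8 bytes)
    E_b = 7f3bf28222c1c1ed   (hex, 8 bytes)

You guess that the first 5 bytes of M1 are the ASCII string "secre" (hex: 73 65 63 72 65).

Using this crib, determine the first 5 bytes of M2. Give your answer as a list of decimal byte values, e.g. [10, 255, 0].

[239, 52, 42, 146, 98]

First, E_a ⊕ E_b = (M1 ⊕ K) ⊕ (M2 ⊕ K) = M1 ⊕ M2, so the key drops out. Then M2 = (M1 ⊕ M2) ⊕ M1 over the first 5 bytes.
byte 0: (e3 XOR 7f) XOR 73 = 9c XOR 73 = ef
byte 1: (6a XOR 3b) XOR 65 = 51 XOR 65 = 34
byte 2: (bb XOR f2) XOR 63 = 49 XOR 63 = 2a
byte 3: (62 XOR 82) XOR 72 = e0 XOR 72 = 92
byte 4: (25 XOR 22) XOR 65 = 07 XOR 65 = 62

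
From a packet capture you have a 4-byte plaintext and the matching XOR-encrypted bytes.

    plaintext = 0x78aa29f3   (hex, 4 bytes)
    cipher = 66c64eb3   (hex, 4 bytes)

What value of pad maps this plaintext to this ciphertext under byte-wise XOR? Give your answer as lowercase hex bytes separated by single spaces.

Since cipher = plaintext ⊕ pad, XORing both sides with plaintext gives pad = plaintext ⊕ cipher.
01111000 xor 01100110 = 00011110
10101010 xor 11000110 = 01101100
00101001 xor 01001110 = 01100111
11110011 xor 10110011 = 01000000

1e 6c 67 40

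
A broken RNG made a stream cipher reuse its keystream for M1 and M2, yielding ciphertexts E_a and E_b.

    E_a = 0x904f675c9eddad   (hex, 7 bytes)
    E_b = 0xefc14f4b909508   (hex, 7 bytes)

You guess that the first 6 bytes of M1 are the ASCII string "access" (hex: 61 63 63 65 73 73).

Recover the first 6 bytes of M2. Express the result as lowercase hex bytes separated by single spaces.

1e ed 4b 72 7d 3b

First, E_a ⊕ E_b = (M1 ⊕ K) ⊕ (M2 ⊕ K) = M1 ⊕ M2, so the key drops out. Then M2 = (M1 ⊕ M2) ⊕ M1 over the first 6 bytes.
byte 0: (90 ⊕ ef) ⊕ 61 = 7f ⊕ 61 = 1e
byte 1: (4f ⊕ c1) ⊕ 63 = 8e ⊕ 63 = ed
byte 2: (67 ⊕ 4f) ⊕ 63 = 28 ⊕ 63 = 4b
byte 3: (5c ⊕ 4b) ⊕ 65 = 17 ⊕ 65 = 72
byte 4: (9e ⊕ 90) ⊕ 73 = 0e ⊕ 73 = 7d
byte 5: (dd ⊕ 95) ⊕ 73 = 48 ⊕ 73 = 3b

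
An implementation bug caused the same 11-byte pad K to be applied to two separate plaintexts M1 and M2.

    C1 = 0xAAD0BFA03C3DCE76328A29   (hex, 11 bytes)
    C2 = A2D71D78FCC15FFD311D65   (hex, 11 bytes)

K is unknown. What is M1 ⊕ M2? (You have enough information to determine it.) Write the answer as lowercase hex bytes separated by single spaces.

C1 ⊕ C2 = (M1 ⊕ K) ⊕ (M2 ⊕ K) = M1 ⊕ M2 — the shared key cancels under XOR.
aa ^ a2 = 08
d0 ^ d7 = 07
bf ^ 1d = a2
a0 ^ 78 = d8
3c ^ fc = c0
3d ^ c1 = fc
ce ^ 5f = 91
76 ^ fd = 8b
32 ^ 31 = 03
8a ^ 1d = 97
29 ^ 65 = 4c

08 07 a2 d8 c0 fc 91 8b 03 97 4c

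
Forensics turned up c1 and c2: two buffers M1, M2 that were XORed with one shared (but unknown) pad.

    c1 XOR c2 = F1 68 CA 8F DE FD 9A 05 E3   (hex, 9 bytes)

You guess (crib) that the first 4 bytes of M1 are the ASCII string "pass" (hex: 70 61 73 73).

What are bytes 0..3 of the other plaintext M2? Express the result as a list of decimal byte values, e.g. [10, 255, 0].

Since c1 ⊕ c2 = M1 ⊕ M2, XORing with the guessed M1 bytes yields the corresponding M2 bytes: M2 = (c1 ⊕ c2) ⊕ M1.
byte 0: f1 XOR 70 = 81
byte 1: 68 XOR 61 = 09
byte 2: ca XOR 73 = b9
byte 3: 8f XOR 73 = fc

[129, 9, 185, 252]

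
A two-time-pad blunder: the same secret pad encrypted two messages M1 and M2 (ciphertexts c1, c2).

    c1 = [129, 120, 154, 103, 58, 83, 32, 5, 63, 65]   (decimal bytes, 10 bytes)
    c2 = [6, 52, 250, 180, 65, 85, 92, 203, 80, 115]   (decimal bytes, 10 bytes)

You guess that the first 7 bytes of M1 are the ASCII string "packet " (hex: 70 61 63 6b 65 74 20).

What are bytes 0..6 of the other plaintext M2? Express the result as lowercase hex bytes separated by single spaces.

First, c1 ⊕ c2 = (M1 ⊕ K) ⊕ (M2 ⊕ K) = M1 ⊕ M2, so the key drops out. Then M2 = (M1 ⊕ M2) ⊕ M1 over the first 7 bytes.
byte 0: (81 xor 06) xor 70 = 87 xor 70 = f7
byte 1: (78 xor 34) xor 61 = 4c xor 61 = 2d
byte 2: (9a xor fa) xor 63 = 60 xor 63 = 03
byte 3: (67 xor b4) xor 6b = d3 xor 6b = b8
byte 4: (3a xor 41) xor 65 = 7b xor 65 = 1e
byte 5: (53 xor 55) xor 74 = 06 xor 74 = 72
byte 6: (20 xor 5c) xor 20 = 7c xor 20 = 5c

f7 2d 03 b8 1e 72 5c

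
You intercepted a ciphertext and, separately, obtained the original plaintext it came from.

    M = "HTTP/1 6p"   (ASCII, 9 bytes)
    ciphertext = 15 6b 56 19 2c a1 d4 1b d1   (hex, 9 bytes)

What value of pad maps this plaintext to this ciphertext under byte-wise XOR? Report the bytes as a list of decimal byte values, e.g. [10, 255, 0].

[93, 63, 2, 73, 3, 144, 244, 45, 161]

Since ciphertext = M ⊕ pad, XORing both sides with M gives pad = M ⊕ ciphertext.
01001000 XOR 00010101 = 01011101
01010100 XOR 01101011 = 00111111
01010100 XOR 01010110 = 00000010
01010000 XOR 00011001 = 01001001
00101111 XOR 00101100 = 00000011
00110001 XOR 10100001 = 10010000
00100000 XOR 11010100 = 11110100
00110110 XOR 00011011 = 00101101
01110000 XOR 11010001 = 10100001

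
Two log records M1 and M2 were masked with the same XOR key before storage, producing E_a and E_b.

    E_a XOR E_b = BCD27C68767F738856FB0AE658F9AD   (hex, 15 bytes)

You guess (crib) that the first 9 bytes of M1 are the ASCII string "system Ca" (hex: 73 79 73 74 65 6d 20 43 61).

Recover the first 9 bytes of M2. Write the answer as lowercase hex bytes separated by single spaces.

Since E_a ⊕ E_b = M1 ⊕ M2, XORing with the guessed M1 bytes yields the corresponding M2 bytes: M2 = (E_a ⊕ E_b) ⊕ M1.
188 XOR 115 = 207
210 XOR 121 = 171
124 XOR 115 =  15
104 XOR 116 =  28
118 XOR 101 =  19
127 XOR 109 =  18
115 XOR  32 =  83
136 XOR  67 = 203
 86 XOR  97 =  55

cf ab 0f 1c 13 12 53 cb 37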